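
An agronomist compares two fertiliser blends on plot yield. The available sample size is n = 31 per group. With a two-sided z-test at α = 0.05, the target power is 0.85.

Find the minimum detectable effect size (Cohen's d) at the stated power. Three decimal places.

d ≈ 0.761

Required noncentrality: δ = z_{0.025} + z_{0.15} = 1.960 + 1.036 = 2.996.
(The second rejection-region term Φ(−δ − z_{α/2}) is negligible and dropped.)
δ = d·√(n/2) ⇒ d = δ/√(n/2) = 2.996/√(31/2) = 0.7611.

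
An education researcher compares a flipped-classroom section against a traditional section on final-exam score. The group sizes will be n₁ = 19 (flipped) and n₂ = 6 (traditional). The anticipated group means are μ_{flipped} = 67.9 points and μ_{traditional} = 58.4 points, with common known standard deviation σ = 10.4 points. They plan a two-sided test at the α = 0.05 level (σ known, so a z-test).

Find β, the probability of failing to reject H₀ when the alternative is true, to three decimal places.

Standardized effect: d = |μ_{flipped} − μ_{traditional}| / σ = |67.9 − 58.4| / 10.4 = 0.9135
Noncentrality parameter: δ = d / √(1/n₁ + 1/n₂) = 0.9135 / √(1/19 + 1/6) = 1.9506
Critical value for a two-sided test at α = 0.05: z_{α/2} = 1.960.
Power = Φ(δ − 1.960) + Φ(−δ − 1.960) = Φ(-0.009) + Φ(-3.911) = 0.4963 + 0.0000 = 0.4963.
Type II error: β = 1 − power = 1 − 0.4963 = 0.5037.

β ≈ 0.504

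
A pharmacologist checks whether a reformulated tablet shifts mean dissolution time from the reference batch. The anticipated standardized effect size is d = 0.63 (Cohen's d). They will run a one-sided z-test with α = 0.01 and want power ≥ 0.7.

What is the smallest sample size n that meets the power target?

n = 21

For power 0.7 need Φ(δ − z_{0.01}) = 0.7, so δ = z_{0.01} + z_{0.30} = 2.326 + 0.524 = 2.851.
δ = d·√n ⇒ n = (δ/d)² = (2.851 / 0.63)² = 20.48.
Rounding up, n = 21.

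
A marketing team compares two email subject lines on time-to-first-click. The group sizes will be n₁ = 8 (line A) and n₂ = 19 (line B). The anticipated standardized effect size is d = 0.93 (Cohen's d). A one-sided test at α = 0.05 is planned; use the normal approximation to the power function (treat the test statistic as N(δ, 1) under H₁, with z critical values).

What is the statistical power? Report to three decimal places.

Noncentrality parameter: δ = d / √(1/n₁ + 1/n₂) = 0.93 / √(1/8 + 1/19) = 2.2066
One-sided α = 0.05 → critical value z_{0.05} = 1.645.
Power = P(Z > 1.645 − δ) = Φ(0.562) = 0.7129.

Power ≈ 0.713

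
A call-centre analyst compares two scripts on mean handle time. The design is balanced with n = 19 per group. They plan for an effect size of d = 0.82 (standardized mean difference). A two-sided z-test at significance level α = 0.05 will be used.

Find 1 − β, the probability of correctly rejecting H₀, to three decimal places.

Power ≈ 0.715

Noncentrality parameter: λ = d·√(n/2) = 0.82 × √(19/2) = 2.5274
Two-sided α = 0.05 → critical value z_{0.025} = 1.960.
Power = Φ(λ − 1.960) + Φ(−λ − 1.960) = Φ(0.567) + Φ(-4.487) = 0.7148 + 0.0000 = 0.7148.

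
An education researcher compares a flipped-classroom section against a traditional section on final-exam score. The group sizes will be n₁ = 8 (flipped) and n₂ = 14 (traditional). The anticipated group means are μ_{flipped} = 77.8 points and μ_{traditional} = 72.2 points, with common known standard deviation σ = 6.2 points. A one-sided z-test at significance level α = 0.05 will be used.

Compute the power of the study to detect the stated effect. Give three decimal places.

Standardized effect: d = |μ_{flipped} − μ_{traditional}| / σ = |77.8 − 72.2| / 6.2 = 0.9032
Noncentrality parameter: δ = d / √(1/n₁ + 1/n₂) = 0.9032 / √(1/8 + 1/14) = 2.0380
One-sided α = 0.05 → critical value z_{0.05} = 1.645.
Power = P(Z > 1.645 − δ) = Φ(0.393) = 0.6529.

Power ≈ 0.653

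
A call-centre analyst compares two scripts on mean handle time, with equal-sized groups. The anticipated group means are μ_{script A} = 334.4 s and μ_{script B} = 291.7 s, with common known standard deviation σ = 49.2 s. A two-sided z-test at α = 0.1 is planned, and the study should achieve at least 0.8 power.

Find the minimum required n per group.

n = 17 per group

Standardized effect: d = |μ_{script A} − μ_{script B}| / σ = |334.4 − 291.7| / 49.2 = 0.8679
Set Φ(δ − 1.645) = 0.8; then δ − 1.645 = Φ⁻¹(0.8) = 0.842, giving δ = 2.486.
(The Φ(−δ − z_{α/2}) term is vanishingly small for δ > 0 and is dropped in the standard sample-size formula.)
δ = d·√(n/2) ⇒ n = 2(δ/d)² = 2 × (2.486 / 0.8679)² = 16.42.
Round up to the next whole unit.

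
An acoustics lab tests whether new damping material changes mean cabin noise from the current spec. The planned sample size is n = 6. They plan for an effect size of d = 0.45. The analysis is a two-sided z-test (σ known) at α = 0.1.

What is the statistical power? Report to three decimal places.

Power ≈ 0.297

Noncentrality parameter: δ = d·√n = 0.45 × √6 = 1.1023
Two-sided α = 0.1 → critical value z_{0.05} = 1.645.
Power = Φ(δ − 1.645) + Φ(−δ − 1.645) = Φ(-0.543) + Φ(-2.747) = 0.2937 + 0.0030 = 0.2967.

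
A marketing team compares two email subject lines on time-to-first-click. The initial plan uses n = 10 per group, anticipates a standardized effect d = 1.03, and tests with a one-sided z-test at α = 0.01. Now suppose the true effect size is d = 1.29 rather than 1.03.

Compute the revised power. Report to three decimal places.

Power ≈ 0.712

With d = 1.29: δ = d·√(n/2) = 1.29 × √(10/2) = 2.8845. Critical value z_{0.01} = 2.326.
Revised power = P(Z > 2.326 − δ) = Φ(0.558) = 0.7116.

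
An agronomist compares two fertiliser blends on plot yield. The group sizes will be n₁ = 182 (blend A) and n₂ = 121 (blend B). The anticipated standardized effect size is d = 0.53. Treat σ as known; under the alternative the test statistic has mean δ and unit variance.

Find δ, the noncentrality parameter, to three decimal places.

δ ≈ 4.518

δ = d / √(1/n₁ + 1/n₂) = 0.53 / √(1/182 + 1/121) = 4.5184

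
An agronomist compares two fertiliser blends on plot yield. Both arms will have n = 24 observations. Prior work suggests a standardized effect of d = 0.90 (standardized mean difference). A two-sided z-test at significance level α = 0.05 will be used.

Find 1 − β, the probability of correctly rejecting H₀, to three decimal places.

Noncentrality parameter: δ = d·√(n/2) = 0.90 × √(24/2) = 3.1177
Critical value for a two-sided test at α = 0.05: z_{α/2} = 1.960.
Power = Φ(δ − 1.960) + Φ(−δ − 1.960) = Φ(1.158) + Φ(-5.078) = 0.8765 + 0.0000 = 0.8765.

Power ≈ 0.877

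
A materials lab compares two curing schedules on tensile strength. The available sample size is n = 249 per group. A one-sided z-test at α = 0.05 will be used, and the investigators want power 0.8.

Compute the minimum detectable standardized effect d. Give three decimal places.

Need Φ(δ − 1.645) = 0.8, so δ = 1.645 + 0.842 = 2.486.
δ = d·√(n/2) ⇒ d = δ/√(n/2) = 2.486/√(249/2) = 0.2228.

d ≈ 0.223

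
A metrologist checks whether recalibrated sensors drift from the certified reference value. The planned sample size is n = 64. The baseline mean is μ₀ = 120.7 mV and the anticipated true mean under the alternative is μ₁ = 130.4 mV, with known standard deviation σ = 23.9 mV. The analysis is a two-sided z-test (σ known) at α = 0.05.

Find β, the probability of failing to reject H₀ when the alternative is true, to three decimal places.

Standardized effect: d = |μ₁ − μ₀| / σ = |130.4 − 120.7| / 23.9 = 0.4059
Noncentrality parameter: δ = d·√n = 0.4059 × √64 = 3.2469
Critical value for a two-sided test at α = 0.05: z_{α/2} = 1.960.
Power = Φ(δ − 1.960) + Φ(−δ − 1.960) = Φ(1.287) + Φ(-5.207) = 0.9009 + 0.0000 = 0.9009.
Type II error: β = 1 − power = 1 − 0.9009 = 0.0991.

β ≈ 0.099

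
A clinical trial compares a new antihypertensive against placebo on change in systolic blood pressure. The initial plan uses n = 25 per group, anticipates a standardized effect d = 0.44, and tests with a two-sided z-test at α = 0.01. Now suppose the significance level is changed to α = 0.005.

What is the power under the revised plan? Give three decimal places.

δ = d·√(n/2) = 0.44 × √(25/2) = 1.5556 (unchanged). New critical value: z_{0.0025} = 2.807.
Revised power = Φ(δ − 2.807) + Φ(−δ − 2.807) = Φ(-1.251) + Φ(-4.363) = 0.1054 + 0.0000 = 0.1054.

Power ≈ 0.105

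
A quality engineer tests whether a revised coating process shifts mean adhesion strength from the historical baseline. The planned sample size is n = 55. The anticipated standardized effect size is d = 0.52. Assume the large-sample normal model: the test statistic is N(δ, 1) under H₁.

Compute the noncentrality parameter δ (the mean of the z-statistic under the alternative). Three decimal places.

δ ≈ 3.856

The noncentrality parameter scales effect size by the design's sample-size factor: δ = d·√n = 0.52 × √55 = 3.8564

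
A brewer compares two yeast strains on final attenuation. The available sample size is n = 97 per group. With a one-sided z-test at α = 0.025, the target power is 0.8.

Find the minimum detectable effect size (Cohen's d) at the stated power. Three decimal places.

d ≈ 0.402

Required noncentrality: δ = z_{0.025} + z_{0.20} = 1.960 + 0.842 = 2.802.
δ = d·√(n/2) ⇒ d = δ/√(n/2) = 2.802/√(97/2) = 0.4023.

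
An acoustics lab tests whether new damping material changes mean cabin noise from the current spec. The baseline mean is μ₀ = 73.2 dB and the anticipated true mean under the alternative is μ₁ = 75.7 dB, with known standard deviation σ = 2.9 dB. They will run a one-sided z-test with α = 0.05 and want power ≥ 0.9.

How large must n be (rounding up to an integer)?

n = 12

Standardized effect: d = |μ₁ − μ₀| / σ = |75.7 − 73.2| / 2.9 = 0.8621
For power 0.9 need Φ(δ − z_{0.05}) = 0.9, so δ = z_{0.05} + z_{0.10} = 1.645 + 1.282 = 2.926.
δ = d·√n ⇒ n = (δ/d)² = (2.926 / 0.8621)² = 11.52.
Rounding up, n = 12.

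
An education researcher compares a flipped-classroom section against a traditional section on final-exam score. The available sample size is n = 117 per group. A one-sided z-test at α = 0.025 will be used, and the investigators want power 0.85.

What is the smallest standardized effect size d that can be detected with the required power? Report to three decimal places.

Required noncentrality: δ = z_{0.025} + z_{0.15} = 1.960 + 1.036 = 2.996.
δ = d·√(n/2) ⇒ d = δ/√(n/2) = 2.996/√(117/2) = 0.3918.

d ≈ 0.392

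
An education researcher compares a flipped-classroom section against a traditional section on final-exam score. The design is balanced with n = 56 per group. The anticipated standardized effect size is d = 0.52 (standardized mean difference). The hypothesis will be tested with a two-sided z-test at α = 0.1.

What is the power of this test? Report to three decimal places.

Power ≈ 0.866

Noncentrality parameter: δ = d·√(n/2) = 0.52 × √(56/2) = 2.7516
Two-sided α = 0.1 → critical value z_{0.05} = 1.645.
Power = Φ(δ − 1.645) + Φ(−δ − 1.645) = Φ(1.107) + Φ(-4.396) = 0.8658 + 0.0000 = 0.8658.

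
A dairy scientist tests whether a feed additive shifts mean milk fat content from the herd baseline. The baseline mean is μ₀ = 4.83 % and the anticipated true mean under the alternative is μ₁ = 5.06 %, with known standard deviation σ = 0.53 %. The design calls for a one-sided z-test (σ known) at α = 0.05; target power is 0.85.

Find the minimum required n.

Standardized effect: d = |μ₁ − μ₀| / σ = |5.06 − 4.83| / 0.53 = 0.4340
Set Φ(δ − 1.645) = 0.85; then δ − 1.645 = Φ⁻¹(0.85) = 1.036, giving δ = 2.681.
δ = d·√n ⇒ n = (δ/d)² = (2.681 / 0.4340)² = 38.18.
Round up to the next whole unit.

n = 39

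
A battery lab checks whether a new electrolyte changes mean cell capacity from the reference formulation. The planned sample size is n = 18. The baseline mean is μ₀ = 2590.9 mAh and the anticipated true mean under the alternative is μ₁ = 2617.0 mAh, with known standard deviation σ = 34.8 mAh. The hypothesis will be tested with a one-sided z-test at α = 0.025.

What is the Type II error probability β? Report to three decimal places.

β ≈ 0.111

Standardized effect: d = |μ₁ − μ₀| / σ = |2617.0 − 2590.9| / 34.8 = 0.7500
Noncentrality parameter: δ = d·√n = 0.7500 × √18 = 3.1820
Critical value for a one-sided test at α = 0.025: z_α = 1.960.
Power = Φ(δ − 1.960) = Φ(1.222) = 0.8891.
Type II error: β = 1 − power = 1 − 0.8891 = 0.1109.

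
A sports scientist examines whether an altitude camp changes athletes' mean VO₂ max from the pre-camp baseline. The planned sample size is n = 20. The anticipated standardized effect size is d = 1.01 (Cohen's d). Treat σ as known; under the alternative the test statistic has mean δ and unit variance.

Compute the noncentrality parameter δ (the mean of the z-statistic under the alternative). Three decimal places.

δ ≈ 4.517

δ = d·√n = 1.01 × √20 = 4.5169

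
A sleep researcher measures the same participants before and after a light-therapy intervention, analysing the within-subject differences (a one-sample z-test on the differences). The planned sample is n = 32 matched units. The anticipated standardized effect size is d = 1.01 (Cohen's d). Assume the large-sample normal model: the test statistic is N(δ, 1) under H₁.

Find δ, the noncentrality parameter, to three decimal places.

δ ≈ 5.713

The noncentrality parameter scales effect size by the design's sample-size factor: δ = d·√n = 1.01 × √32 = 5.7134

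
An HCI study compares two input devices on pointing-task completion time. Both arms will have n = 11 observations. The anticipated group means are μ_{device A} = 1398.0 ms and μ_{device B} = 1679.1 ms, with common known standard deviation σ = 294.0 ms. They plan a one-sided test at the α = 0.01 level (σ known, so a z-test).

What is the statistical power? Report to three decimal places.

Power ≈ 0.467

Standardized effect: d = |μ_{device A} − μ_{device B}| / σ = |1398.0 − 1679.1| / 294.0 = 0.9561
Noncentrality parameter: δ = d·√(n/2) = 0.9561 × √(11/2) = 2.2423
One-sided α = 0.01 → critical value z_{0.01} = 2.326.
Power = P(Z > 2.326 − δ) = Φ(-0.084) = 0.4665.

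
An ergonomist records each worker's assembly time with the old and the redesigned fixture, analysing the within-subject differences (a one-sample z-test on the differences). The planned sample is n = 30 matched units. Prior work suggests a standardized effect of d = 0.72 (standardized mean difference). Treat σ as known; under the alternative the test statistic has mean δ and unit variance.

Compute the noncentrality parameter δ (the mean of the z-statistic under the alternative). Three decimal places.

δ ≈ 3.944

The noncentrality parameter scales effect size by the design's sample-size factor: δ = d·√n = 0.72 × √30 = 3.9436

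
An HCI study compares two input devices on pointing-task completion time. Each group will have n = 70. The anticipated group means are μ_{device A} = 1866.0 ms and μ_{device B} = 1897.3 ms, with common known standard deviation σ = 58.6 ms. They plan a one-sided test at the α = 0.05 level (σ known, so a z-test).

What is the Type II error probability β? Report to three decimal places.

Standardized effect: d = |μ_{device A} − μ_{device B}| / σ = |1866.0 − 1897.3| / 58.6 = 0.5341
Noncentrality parameter: δ = d·√(n/2) = 0.5341 × √(70/2) = 3.1600
Critical value for a one-sided test at α = 0.05: z_α = 1.645.
Power = Φ(δ − 1.645) = Φ(1.515) = 0.9351.
Type II error: β = 1 − power = 1 − 0.9351 = 0.0649.

β ≈ 0.065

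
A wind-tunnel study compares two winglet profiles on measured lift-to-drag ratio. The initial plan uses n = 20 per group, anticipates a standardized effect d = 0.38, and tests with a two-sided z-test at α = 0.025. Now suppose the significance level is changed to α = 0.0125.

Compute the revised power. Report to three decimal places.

Power ≈ 0.098

δ = d·√(n/2) = 0.38 × √(20/2) = 1.2017 (unchanged). New critical value: z_{0.0063} = 2.498.
Revised power = Φ(δ − 2.498) + Φ(−δ − 2.498) = Φ(-1.296) + Φ(-3.699) = 0.0975 + 0.0001 = 0.0976.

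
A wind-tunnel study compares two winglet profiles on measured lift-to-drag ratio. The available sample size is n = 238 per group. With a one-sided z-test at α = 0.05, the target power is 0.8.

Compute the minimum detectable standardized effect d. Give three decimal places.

Need Φ(δ − 1.645) = 0.8, so δ = 1.645 + 0.842 = 2.486.
δ = d·√(n/2) ⇒ d = δ/√(n/2) = 2.486/√(238/2) = 0.2279.

d ≈ 0.228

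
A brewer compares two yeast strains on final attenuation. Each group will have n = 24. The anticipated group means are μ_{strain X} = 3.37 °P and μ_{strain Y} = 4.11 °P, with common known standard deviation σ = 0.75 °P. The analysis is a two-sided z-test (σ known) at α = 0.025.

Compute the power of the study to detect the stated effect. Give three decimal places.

Power ≈ 0.880

Standardized effect: d = |μ_{strain X} − μ_{strain Y}| / σ = |3.37 − 4.11| / 0.75 = 0.9867
Noncentrality parameter: δ = d·√(n/2) = 0.9867 × √(24/2) = 3.4179
Two-sided α = 0.025 → critical value z_{0.0125} = 2.241.
Power = Φ(δ − 2.241) + Φ(−δ − 2.241) = Φ(1.177) + Φ(-5.659) = 0.8803 + 0.0000 = 0.8803.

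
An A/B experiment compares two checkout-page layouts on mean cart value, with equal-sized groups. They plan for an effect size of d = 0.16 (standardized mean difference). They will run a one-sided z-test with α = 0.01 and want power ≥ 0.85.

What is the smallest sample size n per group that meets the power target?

For power 0.85 need Φ(δ − z_{0.01}) = 0.85, so δ = z_{0.01} + z_{0.15} = 2.326 + 1.036 = 3.363.
δ = d·√(n/2) ⇒ n = 2(δ/d)² = 2 × (3.363 / 0.16)² = 883.46.
Round up to the next whole unit.

n = 884 per group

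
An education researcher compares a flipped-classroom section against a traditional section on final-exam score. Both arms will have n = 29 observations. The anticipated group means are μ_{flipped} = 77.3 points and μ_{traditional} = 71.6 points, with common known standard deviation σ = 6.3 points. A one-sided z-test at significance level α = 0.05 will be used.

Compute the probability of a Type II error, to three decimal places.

Standardized effect: d = |μ_{flipped} − μ_{traditional}| / σ = |77.3 − 71.6| / 6.3 = 0.9048
Noncentrality parameter: δ = d·√(n/2) = 0.9048 × √(29/2) = 3.4452
Critical value for a one-sided test at α = 0.05: z_α = 1.645.
Power = P(Z > 1.645 − δ) = Φ(1.800) = 0.9641.
Type II error: β = 1 − power = 1 − 0.9641 = 0.0359.

β ≈ 0.036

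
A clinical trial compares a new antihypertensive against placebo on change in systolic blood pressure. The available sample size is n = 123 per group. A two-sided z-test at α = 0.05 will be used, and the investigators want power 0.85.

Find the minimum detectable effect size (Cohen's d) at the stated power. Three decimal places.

Need Φ(δ − 1.960) = 0.85, so δ = 1.960 + 1.036 = 2.996.
(Lower-tail contribution to power is negligible for δ > 0.)
δ = d·√(n/2) ⇒ d = δ/√(n/2) = 2.996/√(123/2) = 0.3821.

d ≈ 0.382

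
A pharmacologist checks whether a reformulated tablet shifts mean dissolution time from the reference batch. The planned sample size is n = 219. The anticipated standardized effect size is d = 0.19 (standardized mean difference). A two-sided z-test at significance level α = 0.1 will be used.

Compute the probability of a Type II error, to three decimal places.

Noncentrality parameter: λ = d·√n = 0.19 × √219 = 2.8117
Critical value for a two-sided test at α = 0.1: z_{α/2} = 1.645.
Power = Φ(λ − 1.645) + Φ(−λ − 1.645) = Φ(1.167) + Φ(-4.457) = 0.8784 + 0.0000 = 0.8784.
Type II error: β = 1 − power = 1 − 0.8784 = 0.1216.

β ≈ 0.122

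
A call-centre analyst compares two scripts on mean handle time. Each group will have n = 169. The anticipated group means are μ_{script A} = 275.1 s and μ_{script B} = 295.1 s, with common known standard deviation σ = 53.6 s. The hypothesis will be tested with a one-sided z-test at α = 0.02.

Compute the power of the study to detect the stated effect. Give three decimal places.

Power ≈ 0.916

Standardized effect: d = |μ_{script A} − μ_{script B}| / σ = |275.1 − 295.1| / 53.6 = 0.3731
Noncentrality parameter: δ = d·√(n/2) = 0.3731 × √(169/2) = 3.4300
Critical value for a one-sided test at α = 0.02: z_α = 2.054.
Power = P(Z > 2.054 − δ) = Φ(1.376) = 0.9156.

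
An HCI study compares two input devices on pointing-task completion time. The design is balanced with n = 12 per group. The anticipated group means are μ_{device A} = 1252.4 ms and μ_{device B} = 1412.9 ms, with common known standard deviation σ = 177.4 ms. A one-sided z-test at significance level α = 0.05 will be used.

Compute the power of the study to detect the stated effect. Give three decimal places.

Standardized effect: d = |μ_{device A} − μ_{device B}| / σ = |1252.4 − 1412.9| / 177.4 = 0.9047
Noncentrality parameter: δ = d·√(n/2) = 0.9047 × √(12/2) = 2.2161
One-sided α = 0.05 → critical value z_{0.05} = 1.645.
Power = Φ(δ − 1.645) = Φ(0.571) = 0.7161.

Power ≈ 0.716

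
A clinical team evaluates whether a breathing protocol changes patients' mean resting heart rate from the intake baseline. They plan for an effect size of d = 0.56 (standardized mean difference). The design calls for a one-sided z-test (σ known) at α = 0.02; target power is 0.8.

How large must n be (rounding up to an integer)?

For power 0.8 need Φ(δ − z_{0.02}) = 0.8, so δ = z_{0.02} + z_{0.20} = 2.054 + 0.842 = 2.895.
δ = d·√n ⇒ n = (δ/d)² = (2.895 / 0.56)² = 26.73.
Round up to the next whole unit.

n = 27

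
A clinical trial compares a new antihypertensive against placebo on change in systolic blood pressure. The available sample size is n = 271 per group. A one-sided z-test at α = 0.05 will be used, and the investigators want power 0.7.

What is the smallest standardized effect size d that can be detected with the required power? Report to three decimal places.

d ≈ 0.186

Need Φ(δ − 1.645) = 0.7, so δ = 1.645 + 0.524 = 2.169.
δ = d·√(n/2) ⇒ d = δ/√(n/2) = 2.169/√(271/2) = 0.1864.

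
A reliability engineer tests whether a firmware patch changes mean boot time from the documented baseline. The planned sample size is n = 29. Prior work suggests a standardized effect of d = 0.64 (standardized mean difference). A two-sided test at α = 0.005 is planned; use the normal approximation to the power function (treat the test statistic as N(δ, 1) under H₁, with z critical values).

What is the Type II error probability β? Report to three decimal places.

β ≈ 0.261

Noncentrality parameter: δ = d·√n = 0.64 × √29 = 3.4465
Critical value for a two-sided test at α = 0.005: z_{α/2} = 2.807.
Power = Φ(δ − 2.807) + Φ(−δ − 2.807) = Φ(0.639) + Φ(-6.254) = 0.7387 + 0.0000 = 0.7387.
Type II error: β = 1 − power = 1 − 0.7387 = 0.2613.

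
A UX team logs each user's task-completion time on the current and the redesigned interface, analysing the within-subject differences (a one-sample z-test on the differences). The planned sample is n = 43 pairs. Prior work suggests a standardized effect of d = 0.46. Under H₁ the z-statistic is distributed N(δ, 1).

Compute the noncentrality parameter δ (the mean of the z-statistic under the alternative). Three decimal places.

The noncentrality parameter scales effect size by the design's sample-size factor: δ = d·√n = 0.46 × √43 = 3.0164

δ ≈ 3.016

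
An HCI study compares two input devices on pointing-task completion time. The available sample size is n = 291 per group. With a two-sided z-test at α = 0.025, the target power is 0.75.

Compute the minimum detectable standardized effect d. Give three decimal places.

Need Φ(δ − 2.241) = 0.75, so δ = 2.241 + 0.674 = 2.916.
(Lower-tail contribution to power is negligible for δ > 0.)
δ = d·√(n/2) ⇒ d = δ/√(n/2) = 2.916/√(291/2) = 0.2417.

d ≈ 0.242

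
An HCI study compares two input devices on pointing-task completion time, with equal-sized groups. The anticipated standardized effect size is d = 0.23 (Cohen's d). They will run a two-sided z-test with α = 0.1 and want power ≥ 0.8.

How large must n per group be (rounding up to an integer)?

n = 234 per group

For power 0.8 need Φ(δ − z_{0.05}) = 0.8, so δ = z_{0.05} + z_{0.20} = 1.645 + 0.842 = 2.486.
(Ignoring the negligible lower-tail rejection probability gives the usual closed-form inversion.)
δ = d·√(n/2) ⇒ n = 2(δ/d)² = 2 × (2.486 / 0.23)² = 233.75.
Rounding up, n = 234 per group.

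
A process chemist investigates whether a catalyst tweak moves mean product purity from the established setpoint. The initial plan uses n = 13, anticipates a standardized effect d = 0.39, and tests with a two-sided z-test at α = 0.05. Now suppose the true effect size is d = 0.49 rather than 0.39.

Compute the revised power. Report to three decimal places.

Power ≈ 0.423

With d = 0.49: δ = d·√n = 0.49 × √13 = 1.7667. Critical value z_{0.025} = 1.960.
Revised power = Φ(δ − 1.960) + Φ(−δ − 1.960) = Φ(-0.193) + Φ(-3.727) = 0.4234 + 0.0001 = 0.4235.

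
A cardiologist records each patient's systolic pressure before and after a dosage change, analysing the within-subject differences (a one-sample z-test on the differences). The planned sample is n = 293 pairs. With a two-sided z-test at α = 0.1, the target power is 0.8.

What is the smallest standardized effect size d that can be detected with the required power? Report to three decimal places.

Need Φ(δ − 1.645) = 0.8, so δ = 1.645 + 0.842 = 2.486.
(Lower-tail contribution to power is negligible for δ > 0.)
δ = d·√n ⇒ d = δ/√n = 2.486/√293 = 0.1453.

d ≈ 0.145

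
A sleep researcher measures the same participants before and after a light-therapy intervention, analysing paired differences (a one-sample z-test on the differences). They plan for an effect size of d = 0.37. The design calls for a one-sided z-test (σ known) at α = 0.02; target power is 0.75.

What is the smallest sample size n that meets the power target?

n = 55

For power 0.75 need Φ(δ − z_{0.02}) = 0.75, so δ = z_{0.02} + z_{0.25} = 2.054 + 0.674 = 2.728.
δ = d·√n ⇒ n = (δ/d)² = (2.728 / 0.37)² = 54.37.
Rounding up, n = 55.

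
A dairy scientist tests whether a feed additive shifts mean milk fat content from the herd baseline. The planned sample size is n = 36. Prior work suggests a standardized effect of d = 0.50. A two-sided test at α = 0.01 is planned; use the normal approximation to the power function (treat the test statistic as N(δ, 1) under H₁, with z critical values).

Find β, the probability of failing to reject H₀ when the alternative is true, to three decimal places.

Noncentrality parameter: δ = d·√n = 0.50 × √36 = 3.0000
Two-sided α = 0.01 → critical value z_{0.005} = 2.576.
Power = Φ(δ − 2.576) + Φ(−δ − 2.576) = Φ(0.424) + Φ(-5.576) = 0.6643 + 0.0000 = 0.6643.
Type II error: β = 1 − power = 1 − 0.6643 = 0.3357.

β ≈ 0.336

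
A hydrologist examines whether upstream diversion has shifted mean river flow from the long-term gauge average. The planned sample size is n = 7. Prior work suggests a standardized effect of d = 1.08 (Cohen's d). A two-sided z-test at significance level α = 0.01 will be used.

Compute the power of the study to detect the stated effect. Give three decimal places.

Power ≈ 0.611

Noncentrality parameter: λ = d·√n = 1.08 × √7 = 2.8574
Critical value for a two-sided test at α = 0.01: z_{α/2} = 2.576.
Power = Φ(λ − 2.576) + Φ(−λ − 2.576) = Φ(0.282) + Φ(-5.433) = 0.6109 + 0.0000 = 0.6109.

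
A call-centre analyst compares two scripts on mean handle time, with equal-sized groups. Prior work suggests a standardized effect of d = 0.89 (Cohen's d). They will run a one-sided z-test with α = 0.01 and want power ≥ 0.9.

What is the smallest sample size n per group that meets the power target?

For power 0.9 need Φ(δ − z_{0.01}) = 0.9, so δ = z_{0.01} + z_{0.10} = 2.326 + 1.282 = 3.608.
δ = d·√(n/2) ⇒ n = 2(δ/d)² = 2 × (3.608 / 0.89)² = 32.87.
Round up to the next whole unit.

n = 33 per group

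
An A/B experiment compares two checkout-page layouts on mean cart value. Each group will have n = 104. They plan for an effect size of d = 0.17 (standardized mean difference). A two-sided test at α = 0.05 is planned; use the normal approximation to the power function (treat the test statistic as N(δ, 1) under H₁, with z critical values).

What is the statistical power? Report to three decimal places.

Power ≈ 0.232

Noncentrality parameter: δ = d·√(n/2) = 0.17 × √(104/2) = 1.2259
Two-sided α = 0.05 → critical value z_{0.025} = 1.960.
Power = Φ(δ − 1.960) + Φ(−δ − 1.960) = Φ(-0.734) + Φ(-3.186) = 0.2315 + 0.0007 = 0.2322.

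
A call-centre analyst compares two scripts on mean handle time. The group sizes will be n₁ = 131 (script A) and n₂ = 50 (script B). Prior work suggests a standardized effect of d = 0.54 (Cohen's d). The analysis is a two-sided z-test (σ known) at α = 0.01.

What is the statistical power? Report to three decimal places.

Noncentrality parameter: δ = d / √(1/n₁ + 1/n₂) = 0.54 / √(1/131 + 1/50) = 3.2484
Critical value for a two-sided test at α = 0.01: z_{α/2} = 2.576.
Power = Φ(δ − 2.576) + Φ(−δ − 2.576) = Φ(0.673) + Φ(-5.824) = 0.7494 + 0.0000 = 0.7494.

Power ≈ 0.749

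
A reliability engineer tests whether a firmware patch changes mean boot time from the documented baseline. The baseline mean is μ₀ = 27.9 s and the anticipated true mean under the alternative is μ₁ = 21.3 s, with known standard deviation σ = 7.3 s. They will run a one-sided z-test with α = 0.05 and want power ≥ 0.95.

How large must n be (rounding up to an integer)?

n = 14

Standardized effect: d = |μ₁ − μ₀| / σ = |21.3 − 27.9| / 7.3 = 0.9041
For power 0.95 need Φ(δ − z_{0.05}) = 0.95, so δ = z_{0.05} + z_{0.05} = 1.645 + 1.645 = 3.290.
δ = d·√n ⇒ n = (δ/d)² = (3.290 / 0.9041)² = 13.24.
Rounding up, n = 14.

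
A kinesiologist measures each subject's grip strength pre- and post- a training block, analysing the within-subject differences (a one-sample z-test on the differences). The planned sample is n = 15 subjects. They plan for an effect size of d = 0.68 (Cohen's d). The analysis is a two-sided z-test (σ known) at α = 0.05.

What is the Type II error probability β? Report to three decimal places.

β ≈ 0.250

Noncentrality parameter: δ = d·√n = 0.68 × √15 = 2.6336
Critical value for a two-sided test at α = 0.05: z_{α/2} = 1.960.
Power = Φ(δ − 1.960) + Φ(−δ − 1.960) = Φ(0.674) + Φ(-4.594) = 0.7497 + 0.0000 = 0.7497.
Type II error: β = 1 − power = 1 − 0.7497 = 0.2503.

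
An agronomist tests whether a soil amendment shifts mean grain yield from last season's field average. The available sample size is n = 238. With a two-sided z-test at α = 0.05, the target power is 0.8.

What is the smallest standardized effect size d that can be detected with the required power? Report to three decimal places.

Required noncentrality: δ = z_{0.025} + z_{0.20} = 1.960 + 0.842 = 2.802.
(The second rejection-region term Φ(−δ − z_{α/2}) is negligible and dropped.)
δ = d·√n ⇒ d = δ/√n = 2.802/√238 = 0.1816.

d ≈ 0.182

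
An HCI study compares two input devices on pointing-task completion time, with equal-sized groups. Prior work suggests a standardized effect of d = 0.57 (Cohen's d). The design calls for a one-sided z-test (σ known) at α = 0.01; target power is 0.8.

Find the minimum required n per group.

For power 0.8 need Φ(δ − z_{0.01}) = 0.8, so δ = z_{0.01} + z_{0.20} = 2.326 + 0.842 = 3.168.
δ = d·√(n/2) ⇒ n = 2(δ/d)² = 2 × (3.168 / 0.57)² = 61.78.
Rounding up, n = 62 per group.

n = 62 per group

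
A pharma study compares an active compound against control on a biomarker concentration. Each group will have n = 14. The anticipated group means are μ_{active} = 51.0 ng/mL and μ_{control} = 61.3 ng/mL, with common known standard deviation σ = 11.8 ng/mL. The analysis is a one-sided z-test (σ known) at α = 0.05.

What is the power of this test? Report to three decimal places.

Power ≈ 0.747

Standardized effect: d = |μ_{active} − μ_{control}| / σ = |51.0 − 61.3| / 11.8 = 0.8729
Noncentrality parameter: δ = d·√(n/2) = 0.8729 × √(14/2) = 2.3094
Critical value for a one-sided test at α = 0.05: z_α = 1.645.
Power = Φ(δ − 1.645) = Φ(0.665) = 0.7468.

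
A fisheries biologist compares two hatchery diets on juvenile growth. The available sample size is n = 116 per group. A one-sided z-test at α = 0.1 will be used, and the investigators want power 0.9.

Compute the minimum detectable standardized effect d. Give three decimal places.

Need Φ(δ − 1.282) = 0.9, so δ = 1.282 + 1.282 = 2.563.
δ = d·√(n/2) ⇒ d = δ/√(n/2) = 2.563/√(116/2) = 0.3366.

d ≈ 0.337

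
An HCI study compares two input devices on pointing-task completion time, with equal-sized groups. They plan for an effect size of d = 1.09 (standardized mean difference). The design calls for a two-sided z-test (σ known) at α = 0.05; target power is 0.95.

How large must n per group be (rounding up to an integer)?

n = 22 per group

For power 0.95 need Φ(δ − z_{0.025}) = 0.95, so δ = z_{0.025} + z_{0.05} = 1.960 + 1.645 = 3.605.
(Ignoring the negligible lower-tail rejection probability gives the usual closed-form inversion.)
δ = d·√(n/2) ⇒ n = 2(δ/d)² = 2 × (3.605 / 1.09)² = 21.87.
Rounding up, n = 22 per group.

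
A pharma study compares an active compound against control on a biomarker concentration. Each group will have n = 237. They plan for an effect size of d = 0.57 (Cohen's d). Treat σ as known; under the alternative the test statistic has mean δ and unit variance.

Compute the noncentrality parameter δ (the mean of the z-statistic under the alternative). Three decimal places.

δ = d·√(n/2) = 0.57 × √(237/2) = 6.2049

δ ≈ 6.205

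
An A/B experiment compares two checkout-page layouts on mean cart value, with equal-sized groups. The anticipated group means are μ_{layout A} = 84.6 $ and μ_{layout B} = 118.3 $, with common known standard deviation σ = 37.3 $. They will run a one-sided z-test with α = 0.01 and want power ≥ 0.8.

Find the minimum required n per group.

Standardized effect: d = |μ_{layout A} − μ_{layout B}| / σ = |84.6 − 118.3| / 37.3 = 0.9035
For power 0.8 need Φ(δ − z_{0.01}) = 0.8, so δ = z_{0.01} + z_{0.20} = 2.326 + 0.842 = 3.168.
δ = d·√(n/2) ⇒ n = 2(δ/d)² = 2 × (3.168 / 0.9035)² = 24.59.
Rounding up, n = 25 per group.

n = 25 per group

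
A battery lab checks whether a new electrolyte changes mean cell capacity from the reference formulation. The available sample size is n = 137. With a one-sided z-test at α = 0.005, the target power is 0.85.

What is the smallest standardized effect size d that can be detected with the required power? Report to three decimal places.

Need Φ(δ − 2.576) = 0.85, so δ = 2.576 + 1.036 = 3.612.
δ = d·√n ⇒ d = δ/√n = 3.612/√137 = 0.3086.

d ≈ 0.309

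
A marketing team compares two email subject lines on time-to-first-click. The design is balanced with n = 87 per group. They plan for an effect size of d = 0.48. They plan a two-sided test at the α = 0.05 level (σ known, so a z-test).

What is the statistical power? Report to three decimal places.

Power ≈ 0.886

Noncentrality parameter: δ = d·√(n/2) = 0.48 × √(87/2) = 3.1658
Critical value for a two-sided test at α = 0.05: z_{α/2} = 1.960.
Power = Φ(δ − 1.960) + Φ(−δ − 1.960) = Φ(1.206) + Φ(-5.126) = 0.8861 + 0.0000 = 0.8861.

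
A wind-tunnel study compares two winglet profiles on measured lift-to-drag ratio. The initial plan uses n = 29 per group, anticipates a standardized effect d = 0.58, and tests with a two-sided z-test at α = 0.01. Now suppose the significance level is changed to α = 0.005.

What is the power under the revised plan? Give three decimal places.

Power ≈ 0.275

δ = d·√(n/2) = 0.58 × √(29/2) = 2.2086 (unchanged). New critical value: z_{0.0025} = 2.807.
Revised power = Φ(δ − 2.807) + Φ(−δ − 2.807) = Φ(-0.598) + Φ(-5.016) = 0.2748 + 0.0000 = 0.2748.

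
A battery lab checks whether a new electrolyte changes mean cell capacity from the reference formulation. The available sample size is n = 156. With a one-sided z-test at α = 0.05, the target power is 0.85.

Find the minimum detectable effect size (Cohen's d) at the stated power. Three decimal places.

Need Φ(δ − 1.645) = 0.85, so δ = 1.645 + 1.036 = 2.681.
δ = d·√n ⇒ d = δ/√n = 2.681/√156 = 0.2147.

d ≈ 0.215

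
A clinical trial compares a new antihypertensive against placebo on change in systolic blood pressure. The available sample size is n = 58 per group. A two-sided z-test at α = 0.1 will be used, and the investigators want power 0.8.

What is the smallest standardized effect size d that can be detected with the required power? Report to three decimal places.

Need Φ(δ − 1.645) = 0.8, so δ = 1.645 + 0.842 = 2.486.
(Lower-tail contribution to power is negligible for δ > 0.)
δ = d·√(n/2) ⇒ d = δ/√(n/2) = 2.486/√(58/2) = 0.4617.

d ≈ 0.462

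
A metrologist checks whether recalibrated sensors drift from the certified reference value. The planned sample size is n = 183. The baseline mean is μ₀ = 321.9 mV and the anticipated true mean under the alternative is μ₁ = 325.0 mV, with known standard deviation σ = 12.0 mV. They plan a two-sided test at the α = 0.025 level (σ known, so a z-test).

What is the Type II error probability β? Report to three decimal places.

Standardized effect: d = |μ₁ − μ₀| / σ = |325.0 − 321.9| / 12.0 = 0.2583
Noncentrality parameter: δ = d·√n = 0.2583 × √183 = 3.4947
Two-sided α = 0.025 → critical value z_{0.0125} = 2.241.
Power = Φ(δ − 2.241) + Φ(−δ − 2.241) = Φ(1.253) + Φ(-5.736) = 0.8949 + 0.0000 = 0.8949.
Type II error: β = 1 − power = 1 − 0.8949 = 0.1051.

β ≈ 0.105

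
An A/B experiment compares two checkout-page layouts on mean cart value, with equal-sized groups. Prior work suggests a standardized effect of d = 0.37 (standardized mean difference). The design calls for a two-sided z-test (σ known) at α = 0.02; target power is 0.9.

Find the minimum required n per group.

n = 191 per group

For power 0.9 need Φ(δ − z_{0.01}) = 0.9, so δ = z_{0.01} + z_{0.10} = 2.326 + 1.282 = 3.608.
(Ignoring the negligible lower-tail rejection probability gives the usual closed-form inversion.)
δ = d·√(n/2) ⇒ n = 2(δ/d)² = 2 × (3.608 / 0.37)² = 190.17.
Rounding up, n = 191 per group.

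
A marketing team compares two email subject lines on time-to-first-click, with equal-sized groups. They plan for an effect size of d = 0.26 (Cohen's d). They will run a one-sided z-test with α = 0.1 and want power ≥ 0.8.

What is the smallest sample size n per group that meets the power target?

For power 0.8 need Φ(δ − z_{0.1}) = 0.8, so δ = z_{0.1} + z_{0.20} = 1.282 + 0.842 = 2.123.
δ = d·√(n/2) ⇒ n = 2(δ/d)² = 2 × (2.123 / 0.26)² = 133.37.
Round up to the next whole unit.

n = 134 per group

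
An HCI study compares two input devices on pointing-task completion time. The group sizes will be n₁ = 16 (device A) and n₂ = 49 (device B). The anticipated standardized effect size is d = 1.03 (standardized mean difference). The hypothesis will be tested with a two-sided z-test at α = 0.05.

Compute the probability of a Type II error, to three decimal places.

Noncentrality parameter: δ = d / √(1/n₁ + 1/n₂) = 1.03 / √(1/16 + 1/49) = 3.5772
Two-sided α = 0.05 → critical value z_{0.025} = 1.960.
Power = Φ(δ − 1.960) + Φ(−δ − 1.960) = Φ(1.617) + Φ(-5.537) = 0.9471 + 0.0000 = 0.9471.
Type II error: β = 1 − power = 1 − 0.9471 = 0.0529.

β ≈ 0.053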